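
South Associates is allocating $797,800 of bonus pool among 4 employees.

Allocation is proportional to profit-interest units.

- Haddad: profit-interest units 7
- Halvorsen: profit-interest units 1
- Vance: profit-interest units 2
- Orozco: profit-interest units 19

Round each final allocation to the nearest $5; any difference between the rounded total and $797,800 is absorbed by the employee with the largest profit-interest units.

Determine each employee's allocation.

Haddad: $192,570; Halvorsen: $27,510; Vance: $55,020; Orozco: $522,700

Profit-interest units total: 29.
Pro-rata amounts: Haddad 7/29 × $797,800 = 192,572.41; Halvorsen 1/29 × $797,800 = 27,510.34; Vance 2/29 × $797,800 = 55,020.69; Orozco 19/29 × $797,800 = 522,696.55.
After rounding ($5): Haddad $192,570; Halvorsen $27,510; Vance $55,020; Orozco $522,695. Sum = $797,795.
Difference $797,800 − $797,795 = +$5 applied to largest profit-interest units (Orozco): Orozco becomes $522,700.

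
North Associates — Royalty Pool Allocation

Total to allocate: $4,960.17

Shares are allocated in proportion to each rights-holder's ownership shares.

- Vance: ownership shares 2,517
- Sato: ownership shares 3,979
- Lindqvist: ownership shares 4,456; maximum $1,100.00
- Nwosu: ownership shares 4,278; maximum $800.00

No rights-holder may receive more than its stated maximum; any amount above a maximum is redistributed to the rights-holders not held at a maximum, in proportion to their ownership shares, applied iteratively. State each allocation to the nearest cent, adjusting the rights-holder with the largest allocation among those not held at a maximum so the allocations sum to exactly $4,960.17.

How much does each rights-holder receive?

Total ownership shares = 15,230.
Proportional shares (ignoring caps): Vance 819.7471; Sato 1,295.8973; Lindqvist 1,451.2487; Nwosu 1,393.2769.
Held at cap: Lindqvist ($1,100.00), Nwosu ($800.00); balance $3,060.17 reallocated over remaining ownership shares 6,496.
Remaining shares: Vance 1,185.7217 → $1,185.72; Sato 1,874.4483 → $1,874.45.

Vance: $1,185.72; Sato: $1,874.45; Lindqvist: $1,100.00; Nwosu: $800.00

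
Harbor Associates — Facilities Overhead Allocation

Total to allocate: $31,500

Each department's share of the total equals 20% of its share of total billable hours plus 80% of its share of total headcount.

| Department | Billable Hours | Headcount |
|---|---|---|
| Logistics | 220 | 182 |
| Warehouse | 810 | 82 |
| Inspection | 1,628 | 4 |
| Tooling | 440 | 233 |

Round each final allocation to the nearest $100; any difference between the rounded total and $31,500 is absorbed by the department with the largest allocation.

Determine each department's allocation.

Logistics: $9,600 · Warehouse: $5,800 · Inspection: $3,500 · Tooling: $12,600

Billable hours total 3,098; headcount total 501.
Composite weights (20% billable hours + 80% headcount): Logistics 0.3048; Warehouse 0.1832; Inspection 0.1115; Tooling 0.4005.
Raw shares: Logistics 9,601.88; Warehouse 5,771.74; Inspection 3,511.85; Tooling 12,614.53.
Rounded to nearest $100: Logistics $9,600; Warehouse $5,800; Inspection $3,500; Tooling $12,600. Sum = $31,500.
No rounding difference to absorb.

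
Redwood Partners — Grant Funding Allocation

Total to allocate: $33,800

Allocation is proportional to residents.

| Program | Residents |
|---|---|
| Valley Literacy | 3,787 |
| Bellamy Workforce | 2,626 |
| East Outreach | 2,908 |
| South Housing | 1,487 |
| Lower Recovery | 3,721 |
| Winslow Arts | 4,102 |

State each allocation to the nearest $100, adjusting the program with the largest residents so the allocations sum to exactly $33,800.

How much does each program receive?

Valley Literacy: $6,900 · Bellamy Workforce: $4,800 · East Outreach: $5,300 · South Housing: $2,700 · Lower Recovery: $6,800 · Winslow Arts: $7,300

Combined residents = 3,787 + 2,626 + 2,908 + 1,487 + 3,721 + 4,102 = 18,631.
Unrounded shares: Valley Literacy 6,870.30; Bellamy Workforce 4,764.04; East Outreach 5,275.64; South Housing 2,697.69; Lower Recovery 6,750.57; Winslow Arts 7,441.77.
After rounding ($100): Valley Literacy $6,900; Bellamy Workforce $4,800; East Outreach $5,300; South Housing $2,700; Lower Recovery $6,800; Winslow Arts $7,400. Sum = $33,900.
Difference $33,800 − $33,900 = −$100 applied to largest residents (Winslow Arts): Winslow Arts becomes $7,300.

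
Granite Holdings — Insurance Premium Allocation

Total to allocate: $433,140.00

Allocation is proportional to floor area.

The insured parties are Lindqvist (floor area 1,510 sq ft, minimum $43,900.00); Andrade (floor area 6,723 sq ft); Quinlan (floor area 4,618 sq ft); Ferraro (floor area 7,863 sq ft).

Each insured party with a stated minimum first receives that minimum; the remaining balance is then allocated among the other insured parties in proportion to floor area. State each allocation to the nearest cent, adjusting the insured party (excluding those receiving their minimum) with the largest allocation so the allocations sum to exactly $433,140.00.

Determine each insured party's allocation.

Guaranteed amounts: Lindqvist $43,900.00. Remaining pool $389,240.00.
Remaining pool split over remaining floor area 19,204: Andrade 136,266.4299 → $136,266.43; Quinlan 93,600.8290 → $93,600.83; Ferraro 159,372.7411 → $159,372.74.

Lindqvist: $43,900.00; Andrade: $136,266.43; Quinlan: $93,600.83; Ferraro: $159,372.74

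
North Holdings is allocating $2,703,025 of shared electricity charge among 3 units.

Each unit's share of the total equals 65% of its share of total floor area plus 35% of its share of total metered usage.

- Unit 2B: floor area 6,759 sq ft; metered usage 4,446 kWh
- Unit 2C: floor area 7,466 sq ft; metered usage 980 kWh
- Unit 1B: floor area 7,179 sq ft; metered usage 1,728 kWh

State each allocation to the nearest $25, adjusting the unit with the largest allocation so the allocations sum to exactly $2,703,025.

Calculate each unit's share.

Floor area total 21,404; metered usage total 7,154.
Blended shares (65% floor area + 35% metered usage): Unit 2B 0.4228; Unit 2C 0.2747; Unit 1B 0.3026.
Proportional shares: Unit 2B 1,142,766.10; Unit 2C 742,450.30; Unit 1B 817,808.61.
At nearest $25: Unit 2B $1,142,775; Unit 2C $742,450; Unit 1B $817,800. Sum = $2,703,025.
Sum already equals the total — no adjustment.

Unit 2B: $1,142,775; Unit 2C: $742,450; Unit 1B: $817,800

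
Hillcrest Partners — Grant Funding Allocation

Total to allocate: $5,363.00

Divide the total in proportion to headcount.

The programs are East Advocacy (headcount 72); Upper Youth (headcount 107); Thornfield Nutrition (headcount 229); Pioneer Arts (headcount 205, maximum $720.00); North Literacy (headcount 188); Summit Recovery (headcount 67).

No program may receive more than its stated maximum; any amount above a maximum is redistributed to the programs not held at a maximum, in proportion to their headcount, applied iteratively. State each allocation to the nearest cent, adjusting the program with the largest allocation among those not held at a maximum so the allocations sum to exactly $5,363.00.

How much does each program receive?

East Advocacy: $504.22 | Upper Youth: $749.32 | Thornfield Nutrition: $1,603.69 | Pioneer Arts: $720.00 | North Literacy: $1,316.57 | Summit Recovery: $469.20

Headcount total: 868.
Proportional shares (ignoring caps): East Advocacy 444.8571; Upper Youth 661.1071; Thornfield Nutrition 1,414.8929; Pioneer Arts 1,266.6071; North Literacy 1,161.5714; Summit Recovery 413.9643.
Held at cap: Pioneer Arts ($720.00); residual $4,643.00 reallocated over remaining headcount 663.
Redistributed shares: East Advocacy 504.2172 → $504.22; Upper Youth 749.3228 → $749.32; Thornfield Nutrition 1,603.6908 → $1,603.69; North Literacy 1,316.5671 → $1,316.57; Summit Recovery 469.2021 → $469.20.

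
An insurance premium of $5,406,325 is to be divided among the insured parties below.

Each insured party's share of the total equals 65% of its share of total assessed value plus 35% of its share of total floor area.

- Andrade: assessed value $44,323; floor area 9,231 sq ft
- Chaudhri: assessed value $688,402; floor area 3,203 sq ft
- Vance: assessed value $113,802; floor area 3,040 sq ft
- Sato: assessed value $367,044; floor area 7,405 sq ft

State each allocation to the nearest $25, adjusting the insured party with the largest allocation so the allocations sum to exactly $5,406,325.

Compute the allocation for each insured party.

Totals — assessed value 1,213,571, floor area 22,879.
Blended shares (65% assessed value + 35% floor area): Andrade 0.1650; Chaudhri 0.4177; Vance 0.1075; Sato 0.3099.
Proportional shares: Andrade 891,797.45; Chaudhri 2,258,295.72; Vance 580,957.99; Sato 1,675,273.84.
At nearest $25: Andrade $891,800; Chaudhri $2,258,300; Vance $580,950; Sato $1,675,275. Sum = $5,406,325.
Rounded total matches; no reconciliation needed.

Andrade: $891,800 · Chaudhri: $2,258,300 · Vance: $580,950 · Sato: $1,675,275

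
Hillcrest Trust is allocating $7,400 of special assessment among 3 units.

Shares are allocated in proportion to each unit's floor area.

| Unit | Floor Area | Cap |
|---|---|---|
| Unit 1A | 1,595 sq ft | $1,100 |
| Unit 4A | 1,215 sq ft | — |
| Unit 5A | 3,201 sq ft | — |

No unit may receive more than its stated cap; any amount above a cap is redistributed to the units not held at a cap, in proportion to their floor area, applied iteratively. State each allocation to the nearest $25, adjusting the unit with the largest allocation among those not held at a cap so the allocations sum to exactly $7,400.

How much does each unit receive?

Unit 1A: $1,100; Unit 4A: $1,725; Unit 5A: $4,575

Total floor area = 6,011.
Unconstrained shares: Unit 1A 1,963.57; Unit 4A 1,495.76; Unit 5A 3,940.68.
Capped: Unit 1A ($1,100); balance $6,300 reallocated over remaining floor area 4,416.
Remaining shares: Unit 4A 1,733.36 → $1,725; Unit 5A 4,566.64 → $4,575.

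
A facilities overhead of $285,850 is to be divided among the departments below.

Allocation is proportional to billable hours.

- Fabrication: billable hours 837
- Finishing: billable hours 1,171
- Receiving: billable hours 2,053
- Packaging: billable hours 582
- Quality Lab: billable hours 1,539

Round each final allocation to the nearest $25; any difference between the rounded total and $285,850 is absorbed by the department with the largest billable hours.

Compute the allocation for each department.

Sum of billable hours: 6,182.
Pro-rata amounts: Fabrication 837/6,182 × $285,850 = 38,702.11; Finishing 1,171/6,182 × $285,850 = 54,145.96; Receiving 2,053/6,182 × $285,850 = 94,928.83; Packaging 582/6,182 × $285,850 = 26,911.15; Quality Lab 1,539/6,182 × $285,850 = 71,161.95.
After rounding ($25): Fabrication $38,700; Finishing $54,150; Receiving $94,925; Packaging $26,900; Quality Lab $71,150. Sum = $285,825.
Difference $285,850 − $285,825 = +$25 applied to largest billable hours (Receiving): Receiving becomes $94,950.

Fabrication: $38,700; Finishing: $54,150; Receiving: $94,950; Packaging: $26,900; Quality Lab: $71,150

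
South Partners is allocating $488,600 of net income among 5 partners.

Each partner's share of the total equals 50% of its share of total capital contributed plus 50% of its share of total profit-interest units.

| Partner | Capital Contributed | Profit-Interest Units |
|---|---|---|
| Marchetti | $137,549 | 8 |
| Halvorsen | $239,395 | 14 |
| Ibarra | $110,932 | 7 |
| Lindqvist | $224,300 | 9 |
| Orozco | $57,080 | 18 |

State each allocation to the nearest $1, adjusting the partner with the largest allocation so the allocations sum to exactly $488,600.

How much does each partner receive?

Marchetti: $78,583 | Halvorsen: $137,102 | Ibarra: $65,767 | Lindqvist: $110,496 | Orozco: $96,652

Capital contributed total 769,256; profit-interest units total 56.
Blended shares (50% capital contributed + 50% profit-interest units): Marchetti 0.1608; Halvorsen 0.2806; Ibarra 0.1346; Lindqvist 0.2261; Orozco 0.1978.
Raw shares: Marchetti 78,582.75; Halvorsen 137,101.96; Ibarra 65,767.24; Lindqvist 110,495.60; Orozco 96,652.44.
After rounding ($1): Marchetti $78,583; Halvorsen $137,102; Ibarra $65,767; Lindqvist $110,496; Orozco $96,652. Sum = $488,600.
No rounding difference to absorb.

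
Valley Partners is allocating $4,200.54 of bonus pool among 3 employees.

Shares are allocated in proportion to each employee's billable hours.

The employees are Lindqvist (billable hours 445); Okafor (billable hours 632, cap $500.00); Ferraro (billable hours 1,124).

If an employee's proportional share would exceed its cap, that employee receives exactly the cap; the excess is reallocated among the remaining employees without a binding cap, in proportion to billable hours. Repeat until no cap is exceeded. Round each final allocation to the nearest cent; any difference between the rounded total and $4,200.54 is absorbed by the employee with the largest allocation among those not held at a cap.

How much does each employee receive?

Lindqvist: $1,049.55; Okafor: $500.00; Ferraro: $2,650.99

Combined billable hours = 2,201.
Pro-rata shares before constraints: Lindqvist 849.2687; Okafor 1,206.1523; Ferraro 2,145.1190.
Held at cap: Okafor ($500.00); remaining pool $3,700.54 reallocated over remaining billable hours 1,569.
Remaining shares: Lindqvist 1,049.5477 → $1,049.55; Ferraro 2,650.9923 → $2,650.99.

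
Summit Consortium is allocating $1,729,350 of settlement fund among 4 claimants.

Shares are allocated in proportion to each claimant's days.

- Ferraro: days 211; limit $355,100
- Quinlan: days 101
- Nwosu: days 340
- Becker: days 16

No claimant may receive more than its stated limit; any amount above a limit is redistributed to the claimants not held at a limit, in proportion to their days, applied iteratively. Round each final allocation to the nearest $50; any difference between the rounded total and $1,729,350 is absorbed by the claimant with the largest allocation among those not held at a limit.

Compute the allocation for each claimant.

Ferraro: $355,100 | Quinlan: $303,700 | Nwosu: $1,022,450 | Becker: $48,100

Sum of days: 668.
Pro-rata shares before constraints: Ferraro 546,246.78; Quinlan 261,473.58; Nwosu 880,208.08; Becker 41,421.56.
Held at cap: Ferraro ($355,100); balance $1,374,250 reallocated over remaining days 457.
Remaining shares: Quinlan 303,718.27 → $303,700; Nwosu 1,022,417.94 → $1,022,400; Becker 48,113.79 → $48,100.
Rounding difference +$50 applied to Nwosu → $1,022,450.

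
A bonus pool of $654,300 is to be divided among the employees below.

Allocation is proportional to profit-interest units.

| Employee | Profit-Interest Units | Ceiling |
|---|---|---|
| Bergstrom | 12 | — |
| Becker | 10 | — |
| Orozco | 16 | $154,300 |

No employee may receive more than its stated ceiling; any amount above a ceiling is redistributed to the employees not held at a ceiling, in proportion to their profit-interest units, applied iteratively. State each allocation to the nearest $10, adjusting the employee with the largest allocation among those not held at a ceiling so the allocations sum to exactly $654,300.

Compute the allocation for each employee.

Total profit-interest units = 38.
Unconstrained shares: Bergstrom 206,621.05; Becker 172,184.21; Orozco 275,494.74.
Held at cap: Orozco ($154,300); remaining pool $500,000 reallocated over remaining profit-interest units 22.
Redistributed shares: Bergstrom 272,727.27 → $272,730; Becker 227,272.73 → $227,270.

Bergstrom: $272,730 · Becker: $227,270 · Orozco: $154,300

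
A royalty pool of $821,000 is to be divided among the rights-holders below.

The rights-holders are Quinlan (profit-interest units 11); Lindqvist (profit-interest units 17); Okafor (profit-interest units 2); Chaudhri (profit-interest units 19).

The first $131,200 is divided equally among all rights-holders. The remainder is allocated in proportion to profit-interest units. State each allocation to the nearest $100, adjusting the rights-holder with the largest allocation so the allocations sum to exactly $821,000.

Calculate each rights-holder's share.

Quinlan: $187,700 · Lindqvist: $272,100 · Okafor: $61,000 · Chaudhri: $300,200

Equal tier: $131,200 ÷ 4 = $32,800 apiece.
Remainder $689,800 by profit-interest units (total 49): Quinlan 154,853.06 → $154,900; Lindqvist 239,318.37 → $239,300; Okafor 28,155.10 → $28,200; Chaudhri 267,473.47 → $267,500.
Rounding difference −$100 on remainder applied to Chaudhri.
Totals: Quinlan $32,800 + $154,900 = $187,700; Lindqvist $32,800 + $239,300 = $272,100; Okafor $32,800 + $28,200 = $61,000; Chaudhri $32,800 + $267,400 = $300,200.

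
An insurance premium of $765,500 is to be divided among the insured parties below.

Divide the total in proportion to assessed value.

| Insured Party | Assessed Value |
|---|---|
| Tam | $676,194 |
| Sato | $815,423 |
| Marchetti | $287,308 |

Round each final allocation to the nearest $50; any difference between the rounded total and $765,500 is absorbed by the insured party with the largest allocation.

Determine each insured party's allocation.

Tam: $291,000 | Sato: $350,850 | Marchetti: $123,650

Total assessed value = 1,778,925.
Proportional shares: Tam 676,194/1,778,925 × $765,500 = 290,977.14; Sato 815,423/1,778,925 × $765,500 = 350,889.61; Marchetti 287,308/1,778,925 × $765,500 = 123,633.25.
At nearest $50: Tam $291,000; Sato $350,900; Marchetti $123,650. Sum = $765,550.
Difference $765,500 − $765,550 = −$50 applied to largest allocation (Sato): Sato becomes $350,850.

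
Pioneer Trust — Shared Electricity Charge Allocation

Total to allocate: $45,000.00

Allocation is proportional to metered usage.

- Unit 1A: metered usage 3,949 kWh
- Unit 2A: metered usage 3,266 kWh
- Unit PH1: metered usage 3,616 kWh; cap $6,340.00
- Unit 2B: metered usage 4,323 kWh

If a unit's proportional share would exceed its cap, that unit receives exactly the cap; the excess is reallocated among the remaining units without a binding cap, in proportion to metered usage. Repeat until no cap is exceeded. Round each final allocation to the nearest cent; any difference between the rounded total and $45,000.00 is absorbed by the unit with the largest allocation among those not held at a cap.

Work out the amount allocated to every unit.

Metered usage total: 15,154.
Unconstrained shares: Unit 1A 11,726.6068; Unit 2A 9,698.4295; Unit PH1 10,737.7590; Unit 2B 12,837.2047.
Held at cap: Unit PH1 ($6,340.00); remaining pool $38,660.00 reallocated over remaining metered usage 11,538.
Remaining shares: Unit 1A 13,231.7854 → $13,231.79; Unit 2A 10,943.2796 → $10,943.28; Unit 2B 14,484.934997 → $14,484.93.

Unit 1A: $13,231.79 · Unit 2A: $10,943.28 · Unit PH1: $6,340.00 · Unit 2B: $14,484.93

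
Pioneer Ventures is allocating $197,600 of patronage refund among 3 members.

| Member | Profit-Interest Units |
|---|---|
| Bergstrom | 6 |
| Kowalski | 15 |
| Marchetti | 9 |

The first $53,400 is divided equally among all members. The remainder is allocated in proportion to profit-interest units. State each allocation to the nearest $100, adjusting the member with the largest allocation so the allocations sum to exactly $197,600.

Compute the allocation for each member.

Bergstrom: $46,600; Kowalski: $89,900; Marchetti: $61,100

First tranche $53,400 split equally: $17,800 each.
Remainder $144,200 by profit-interest units (total 30): Bergstrom 28,840.00 → $28,800; Kowalski 72,100.00 → $72,100; Marchetti 43,260.00 → $43,300.
Totals: Bergstrom $17,800 + $28,800 = $46,600; Kowalski $17,800 + $72,100 = $89,900; Marchetti $17,800 + $43,300 = $61,100.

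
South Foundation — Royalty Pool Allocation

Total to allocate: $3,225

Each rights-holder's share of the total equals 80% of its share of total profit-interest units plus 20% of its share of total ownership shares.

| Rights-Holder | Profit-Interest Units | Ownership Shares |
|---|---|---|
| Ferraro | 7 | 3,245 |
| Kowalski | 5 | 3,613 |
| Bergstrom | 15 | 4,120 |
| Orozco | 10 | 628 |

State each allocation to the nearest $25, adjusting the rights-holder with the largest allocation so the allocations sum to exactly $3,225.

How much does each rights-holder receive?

Totals — profit-interest units 37, ownership shares 11,606.
Combined weights (80% profit-interest units + 20% ownership shares): Ferraro 0.2073; Kowalski 0.1704; Bergstrom 0.3953; Orozco 0.2270.
Raw shares: Ferraro 668.45; Kowalski 549.44; Bergstrom 1,274.91; Orozco 732.20.
Rounded to nearest $25: Ferraro $675; Kowalski $550; Bergstrom $1,275; Orozco $725. Sum = $3,225.
No rounding difference to absorb.

Ferraro: $675 | Kowalski: $550 | Bergstrom: $1,275 | Orozco: $725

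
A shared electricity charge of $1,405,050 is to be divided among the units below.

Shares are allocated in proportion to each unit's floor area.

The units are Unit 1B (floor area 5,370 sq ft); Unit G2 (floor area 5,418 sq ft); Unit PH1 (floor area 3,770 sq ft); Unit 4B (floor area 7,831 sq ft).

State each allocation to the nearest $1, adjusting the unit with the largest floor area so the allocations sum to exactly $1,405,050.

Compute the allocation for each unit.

Unit 1B: $337,001 · Unit G2: $340,013 · Unit PH1: $236,591 · Unit 4B: $491,445

Combined floor area = 22,389.
Raw shares: Unit 1B 5,370/22,389 × $1,405,050 = 337,001.14; Unit G2 5,418/22,389 × $1,405,050 = 340,013.44; Unit PH1 3,770/22,389 × $1,405,050 = 236,591.12; Unit 4B 7,831/22,389 × $1,405,050 = 491,444.31.
After rounding ($1): Unit 1B $337,001; Unit G2 $340,013; Unit PH1 $236,591; Unit 4B $491,444. Sum = $1,405,049.
Difference $1,405,050 − $1,405,049 = +$1 applied to largest floor area (Unit 4B): Unit 4B becomes $491,445.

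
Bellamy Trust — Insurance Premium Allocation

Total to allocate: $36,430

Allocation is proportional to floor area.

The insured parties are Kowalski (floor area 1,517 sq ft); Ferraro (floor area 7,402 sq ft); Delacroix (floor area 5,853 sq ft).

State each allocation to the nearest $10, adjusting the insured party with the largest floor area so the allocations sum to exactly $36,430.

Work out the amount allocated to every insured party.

Floor area total: 14,772.
Pro-rata amounts: Kowalski 1,517/14,772 × $36,430 = 3,741.15; Ferraro 7,402/14,772 × $36,430 = 18,254.46; Delacroix 5,853/14,772 × $36,430 = 14,434.39.
At nearest $10: Kowalski $3,740; Ferraro $18,250; Delacroix $14,430. Sum = $36,420.
Difference $36,430 − $36,420 = +$10 applied to largest floor area (Ferraro): Ferraro becomes $18,260.

Kowalski: $3,740; Ferraro: $18,260; Delacroix: $14,430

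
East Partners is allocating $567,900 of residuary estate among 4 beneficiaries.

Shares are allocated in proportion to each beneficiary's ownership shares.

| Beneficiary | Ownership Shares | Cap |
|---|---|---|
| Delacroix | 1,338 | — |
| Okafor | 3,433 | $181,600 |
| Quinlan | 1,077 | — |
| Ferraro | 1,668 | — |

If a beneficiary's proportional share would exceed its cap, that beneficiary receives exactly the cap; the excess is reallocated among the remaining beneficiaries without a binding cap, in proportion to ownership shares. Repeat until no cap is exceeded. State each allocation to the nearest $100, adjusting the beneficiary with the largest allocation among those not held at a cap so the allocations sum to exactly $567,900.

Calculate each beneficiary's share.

Total ownership shares = 7,516.
Proportional shares (ignoring caps): Delacroix 101,097.68; Okafor 259,393.39; Quinlan 81,376.84; Ferraro 126,032.09.
Capped: Okafor ($181,600); balance $386,300 reallocated over remaining ownership shares 4,083.
Shares after redistribution: Delacroix 126,590.60 → $126,600; Quinlan 101,896.91 → $101,900; Ferraro 157,812.49 → $157,800.

Delacroix: $126,600; Okafor: $181,600; Quinlan: $101,900; Ferraro: $157,800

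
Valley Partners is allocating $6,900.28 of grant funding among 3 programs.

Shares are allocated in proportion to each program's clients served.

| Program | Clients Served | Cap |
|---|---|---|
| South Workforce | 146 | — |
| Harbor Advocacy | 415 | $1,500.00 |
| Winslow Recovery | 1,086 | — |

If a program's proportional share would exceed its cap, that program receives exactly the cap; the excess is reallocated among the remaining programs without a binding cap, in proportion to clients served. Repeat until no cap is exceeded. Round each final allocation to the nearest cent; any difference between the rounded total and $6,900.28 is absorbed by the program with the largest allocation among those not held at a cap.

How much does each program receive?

South Workforce: $639.97 · Harbor Advocacy: $1,500.00 · Winslow Recovery: $4,760.31

Combined clients served = 1,647.
Proportional shares (ignoring caps): South Workforce 611.6824; Harbor Advocacy 1,738.6862; Winslow Recovery 4,549.9114.
Held at cap: Harbor Advocacy ($1,500.00); remaining pool $5,400.28 reallocated over remaining clients served 1,232.
Redistributed shares: South Workforce 639.9682 → $639.97; Winslow Recovery 4,760.3118 → $4,760.31.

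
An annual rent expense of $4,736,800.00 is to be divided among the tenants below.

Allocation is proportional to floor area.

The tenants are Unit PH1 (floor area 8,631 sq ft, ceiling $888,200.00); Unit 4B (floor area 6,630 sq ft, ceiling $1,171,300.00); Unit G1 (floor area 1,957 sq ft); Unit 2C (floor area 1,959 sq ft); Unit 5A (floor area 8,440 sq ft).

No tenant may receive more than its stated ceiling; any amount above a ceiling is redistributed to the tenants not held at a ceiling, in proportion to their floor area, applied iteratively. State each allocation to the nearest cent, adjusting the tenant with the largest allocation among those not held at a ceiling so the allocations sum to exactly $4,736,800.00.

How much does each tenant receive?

Unit PH1: $888,200.00 | Unit 4B: $1,171,300.00 | Unit G1: $424,043.06 | Unit 2C: $424,476.42 | Unit 5A: $1,828,780.52

Combined floor area = 27,617.
Proportional shares (ignoring caps): Unit PH1 1,480,367.9183; Unit 4B 1,137,161.3137; Unit G1 335,659.8327; Unit 2C 336,002.8678; Unit 5A 1,447,608.0675.
Capped: Unit PH1 ($888,200.00); balance $3,848,600.00 reallocated over remaining floor area 18,986.
Capped: Unit 4B ($1,171,300.00); balance $2,677,300.00 reallocated over remaining floor area 12,356.
Shares after redistribution: Unit G1 424,043.0641 → $424,043.06; Unit 2C 424,476.4244 → $424,476.42; Unit 5A 1,828,780.5115 → $1,828,780.51.
Rounding difference +$0.01 applied to Unit 5A → $1,828,780.52.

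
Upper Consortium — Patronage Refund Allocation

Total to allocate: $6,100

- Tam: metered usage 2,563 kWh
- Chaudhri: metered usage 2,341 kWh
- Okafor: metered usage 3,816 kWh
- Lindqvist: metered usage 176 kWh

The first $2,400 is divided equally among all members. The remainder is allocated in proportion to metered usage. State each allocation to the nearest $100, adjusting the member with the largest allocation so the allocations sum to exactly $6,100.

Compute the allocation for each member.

Equal tier: $2,400 ÷ 4 = $600 apiece.
Remainder $3,700 by metered usage (total 8,896): Tam 1,066.00 → $1,100; Chaudhri 973.66 → $1,000; Okafor 1,587.14 → $1,600; Lindqvist 73.20 → $100.
Rounding difference −$100 on remainder applied to Okafor.
Totals: Tam $600 + $1,100 = $1,700; Chaudhri $600 + $1,000 = $1,600; Okafor $600 + $1,500 = $2,100; Lindqvist $600 + $100 = $700.

Tam: $1,700 · Chaudhri: $1,600 · Okafor: $2,100 · Lindqvist: $700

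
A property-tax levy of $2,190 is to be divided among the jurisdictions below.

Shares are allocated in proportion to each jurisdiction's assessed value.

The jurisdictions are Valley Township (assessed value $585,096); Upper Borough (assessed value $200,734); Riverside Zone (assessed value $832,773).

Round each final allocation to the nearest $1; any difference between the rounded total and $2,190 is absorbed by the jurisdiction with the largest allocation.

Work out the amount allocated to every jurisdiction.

Sum of assessed value: 1,618,603.
Proportional shares: Valley Township 585,096/1,618,603 × $2,190 = 791.65; Upper Borough 200,734/1,618,603 × $2,190 = 271.60; Riverside Zone 832,773/1,618,603 × $2,190 = 1,126.76.
Rounded to nearest $1: Valley Township $792; Upper Borough $272; Riverside Zone $1,127. Sum = $2,191.
Difference $2,190 − $2,191 = −$1 applied to largest allocation (Riverside Zone): Riverside Zone becomes $1,126.

Valley Township: $792; Upper Borough: $272; Riverside Zone: $1,126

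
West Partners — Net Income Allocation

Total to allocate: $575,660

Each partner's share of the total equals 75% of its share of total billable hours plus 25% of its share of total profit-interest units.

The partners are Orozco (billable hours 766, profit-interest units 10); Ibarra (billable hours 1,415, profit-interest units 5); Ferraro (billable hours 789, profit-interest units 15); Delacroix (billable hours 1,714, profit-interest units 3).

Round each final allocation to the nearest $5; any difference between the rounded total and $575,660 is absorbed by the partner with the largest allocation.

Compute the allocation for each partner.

Orozco: $114,215 | Ibarra: $152,230 | Ferraro: $138,140 | Delacroix: $171,075

Totals — billable hours 4,684, profit-interest units 33.
Blended shares (75% billable hours + 25% profit-interest units): Orozco 0.1984; Ibarra 0.2644; Ferraro 0.2400; Delacroix 0.2972.
Proportional shares: Orozco 114,216.21; Ibarra 152,232.11; Ferraro 138,141.53; Delacroix 171,070.14.
Rounded to nearest $5: Orozco $114,215; Ibarra $152,230; Ferraro $138,140; Delacroix $171,070. Sum = $575,655.
Difference $575,660 − $575,655 = +$5 applied to largest allocation (Delacroix): Delacroix becomes $171,075.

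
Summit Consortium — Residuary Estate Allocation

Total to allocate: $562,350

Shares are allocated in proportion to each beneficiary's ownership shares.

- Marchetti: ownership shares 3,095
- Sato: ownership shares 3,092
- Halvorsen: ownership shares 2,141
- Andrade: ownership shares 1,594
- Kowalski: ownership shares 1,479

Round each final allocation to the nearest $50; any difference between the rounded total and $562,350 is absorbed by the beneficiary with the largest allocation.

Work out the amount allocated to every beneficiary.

Ownership shares total: 11,401.
Unrounded shares: Marchetti 3,095/11,401 × $562,350 = 152,659.70; Sato 3,092/11,401 × $562,350 = 152,511.73; Halvorsen 2,141/11,401 × $562,350 = 105,604.01; Andrade 1,594/11,401 × $562,350 = 78,623.45; Kowalski 1,479/11,401 × $562,350 = 72,951.11.
After rounding ($50): Marchetti $152,650; Sato $152,500; Halvorsen $105,600; Andrade $78,600; Kowalski $72,950. Sum = $562,300.
Difference $562,350 − $562,300 = +$50 applied to largest allocation (Marchetti): Marchetti becomes $152,700.

Marchetti: $152,700 | Sato: $152,500 | Halvorsen: $105,600 | Andrade: $78,600 | Kowalski: $72,950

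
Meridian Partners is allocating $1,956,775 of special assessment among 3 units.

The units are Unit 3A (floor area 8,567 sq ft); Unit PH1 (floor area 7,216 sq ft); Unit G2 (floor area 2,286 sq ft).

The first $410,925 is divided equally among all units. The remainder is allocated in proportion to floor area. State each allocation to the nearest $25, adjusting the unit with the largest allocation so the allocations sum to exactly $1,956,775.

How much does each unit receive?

First tranche $410,925 split equally: $136,975 each.
Remainder $1,545,850 by floor area (total 18,069): Unit 3A 732,929.16 → $732,925; Unit PH1 617,347.59 → $617,350; Unit G2 195,573.25 → $195,575.
Totals: Unit 3A $136,975 + $732,925 = $869,900; Unit PH1 $136,975 + $617,350 = $754,325; Unit G2 $136,975 + $195,575 = $332,550.

Unit 3A: $869,900; Unit PH1: $754,325; Unit G2: $332,550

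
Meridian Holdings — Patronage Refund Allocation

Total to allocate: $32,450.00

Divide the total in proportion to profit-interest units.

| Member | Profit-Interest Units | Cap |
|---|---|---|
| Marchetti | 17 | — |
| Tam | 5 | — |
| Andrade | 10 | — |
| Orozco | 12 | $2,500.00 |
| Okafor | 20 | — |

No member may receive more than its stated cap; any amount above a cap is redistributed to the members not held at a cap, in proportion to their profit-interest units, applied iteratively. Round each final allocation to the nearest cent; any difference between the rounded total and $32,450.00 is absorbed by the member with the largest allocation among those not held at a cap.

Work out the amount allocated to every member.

Sum of profit-interest units: 64.
Unconstrained shares: Marchetti 8,619.5312; Tam 2,535.1562; Andrade 5,070.3125; Orozco 6,084.3750; Okafor 10,140.6250.
Held at cap: Orozco ($2,500.00); residual $29,950.00 reallocated over remaining profit-interest units 52.
Remaining shares: Marchetti 9,791.3462 → $9,791.35; Tam 2,879.8077 → $2,879.81; Andrade 5,759.6154 → $5,759.62; Okafor 11,519.2308 → $11,519.23.
Rounding difference −$0.01 applied to Okafor → $11,519.22.

Marchetti: $9,791.35 | Tam: $2,879.81 | Andrade: $5,759.62 | Orozco: $2,500.00 | Okafor: $11,519.22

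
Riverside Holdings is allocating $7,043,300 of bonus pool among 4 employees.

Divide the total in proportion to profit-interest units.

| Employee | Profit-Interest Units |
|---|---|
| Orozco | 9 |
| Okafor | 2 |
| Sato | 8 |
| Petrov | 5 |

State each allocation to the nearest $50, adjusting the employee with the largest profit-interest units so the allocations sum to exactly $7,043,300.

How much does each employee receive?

Orozco: $2,641,250; Okafor: $586,950; Sato: $2,347,750; Petrov: $1,467,350

Total profit-interest units = 9 + 2 + 8 + 5 = 24.
Raw shares: Orozco 2,641,237.50; Okafor 586,941.67; Sato 2,347,766.67; Petrov 1,467,354.17.
After rounding ($50): Orozco $2,641,250; Okafor $586,950; Sato $2,347,750; Petrov $1,467,350. Sum = $7,043,300.
Sum already equals the total — no adjustment.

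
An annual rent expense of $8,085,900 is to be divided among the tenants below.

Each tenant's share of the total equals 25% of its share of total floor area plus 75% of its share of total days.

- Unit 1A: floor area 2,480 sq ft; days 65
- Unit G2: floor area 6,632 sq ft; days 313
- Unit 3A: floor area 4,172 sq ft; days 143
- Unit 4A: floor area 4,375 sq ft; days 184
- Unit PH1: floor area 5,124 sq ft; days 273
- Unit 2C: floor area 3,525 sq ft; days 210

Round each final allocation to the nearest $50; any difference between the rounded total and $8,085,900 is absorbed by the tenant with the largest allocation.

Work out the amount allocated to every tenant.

Unit 1A: $522,350; Unit G2: $2,107,400; Unit 3A: $1,050,550; Unit 4A: $1,275,450; Unit PH1: $1,787,300; Unit 2C: $1,342,850

Totals — floor area 26,308, days 1,188.
Composite weights (25% floor area + 75% days): Unit 1A 0.0646; Unit G2 0.2606; Unit 3A 0.1299; Unit 4A 0.1577; Unit PH1 0.2210; Unit 2C 0.1661.
Unrounded shares: Unit 1A 522,367.97; Unit G2 2,107,376.89; Unit 3A 1,050,548.53; Unit 4A 1,275,440.94; Unit PH1 1,787,314.60; Unit 2C 1,342,851.07.
At nearest $50: Unit 1A $522,350; Unit G2 $2,107,400; Unit 3A $1,050,550; Unit 4A $1,275,450; Unit PH1 $1,787,300; Unit 2C $1,342,850. Sum = $8,085,900.
No rounding difference to absorb.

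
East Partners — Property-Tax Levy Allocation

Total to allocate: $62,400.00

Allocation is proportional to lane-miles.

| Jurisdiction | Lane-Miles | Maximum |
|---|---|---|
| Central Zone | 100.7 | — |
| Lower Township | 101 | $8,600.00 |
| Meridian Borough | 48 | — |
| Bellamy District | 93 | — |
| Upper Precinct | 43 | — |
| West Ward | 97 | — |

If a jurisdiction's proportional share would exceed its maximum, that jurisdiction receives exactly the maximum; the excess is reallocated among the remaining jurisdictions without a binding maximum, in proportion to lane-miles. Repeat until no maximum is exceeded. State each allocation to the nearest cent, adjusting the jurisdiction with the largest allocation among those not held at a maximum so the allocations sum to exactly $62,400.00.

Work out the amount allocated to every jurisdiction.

Total lane-miles = 482.7.
Pro-rata shares before constraints: Central Zone 13,017.77502; Lower Township 13,056.5569; Meridian Borough 6,205.0963; Bellamy District 12,022.3741; Upper Precinct 5,558.7321; West Ward 12,539.4655.
Held at cap: Lower Township ($8,600.00); residual $53,800.00 reallocated over remaining lane-miles 381.7.
Redistributed shares: Central Zone 14,193.5028 → $14,193.50; Meridian Borough 6,765.5227 → $6,765.52; Bellamy District 13,108.2002 → $13,108.20; Upper Precinct 6,060.7807 → $6,060.78; West Ward 13,671.9937 → $13,671.99.
Rounding difference +$0.01 applied to Central Zone → $14,193.51.

Central Zone: $14,193.51; Lower Township: $8,600.00; Meridian Borough: $6,765.52; Bellamy District: $13,108.20; Upper Precinct: $6,060.78; West Ward: $13,671.99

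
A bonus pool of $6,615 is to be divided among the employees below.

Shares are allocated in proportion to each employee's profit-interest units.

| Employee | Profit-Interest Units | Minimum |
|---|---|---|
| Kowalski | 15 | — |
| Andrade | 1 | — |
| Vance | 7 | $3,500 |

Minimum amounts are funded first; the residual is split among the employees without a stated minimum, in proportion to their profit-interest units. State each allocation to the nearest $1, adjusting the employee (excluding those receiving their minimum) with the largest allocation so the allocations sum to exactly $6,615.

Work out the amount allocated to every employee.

Minimums first: Vance $3,500. Balance $3,115.
Balance split over remaining profit-interest units 16: Kowalski 2,920.31 → $2,920; Andrade 194.69 → $195.

Kowalski: $2,920 | Andrade: $195 | Vance: $3,500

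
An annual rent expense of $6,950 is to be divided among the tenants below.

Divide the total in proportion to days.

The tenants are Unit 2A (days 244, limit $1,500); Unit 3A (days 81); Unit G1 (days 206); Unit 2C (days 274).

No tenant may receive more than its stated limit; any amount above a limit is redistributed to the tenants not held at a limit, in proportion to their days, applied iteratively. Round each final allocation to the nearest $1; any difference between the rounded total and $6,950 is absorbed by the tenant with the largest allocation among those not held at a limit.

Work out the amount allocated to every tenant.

Total days = 805.
Pro-rata shares before constraints: Unit 2A 2,106.58; Unit 3A 699.32; Unit G1 1,778.51; Unit 2C 2,365.59.
Cap binds for Unit 2A ($1,500); residual $5,450 reallocated over remaining days 561.
Remaining shares: Unit 3A 786.90 → $787; Unit G1 2,001.25 → $2,001; Unit 2C 2,661.85 → $2,662.

Unit 2A: $1,500; Unit 3A: $787; Unit G1: $2,001; Unit 2C: $2,662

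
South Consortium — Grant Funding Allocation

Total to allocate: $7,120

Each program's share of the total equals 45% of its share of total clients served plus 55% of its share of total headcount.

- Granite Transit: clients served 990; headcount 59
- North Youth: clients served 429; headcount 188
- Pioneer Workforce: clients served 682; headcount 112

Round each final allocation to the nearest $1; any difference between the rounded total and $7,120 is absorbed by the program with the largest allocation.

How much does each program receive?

Clients served total 2,101; headcount total 359.
Blended shares (45% clients served + 55% headcount): Granite Transit 0.3024; North Youth 0.3799; Pioneer Workforce 0.3177.
Pro-rata amounts: Granite Transit 2,153.31; North Youth 2,704.94; Pioneer Workforce 2,261.75.
Rounded to nearest $1: Granite Transit $2,153; North Youth $2,705; Pioneer Workforce $2,262. Sum = $7,120.
Sum already equals the total — no adjustment.

Granite Transit: $2,153 · North Youth: $2,705 · Pioneer Workforce: $2,262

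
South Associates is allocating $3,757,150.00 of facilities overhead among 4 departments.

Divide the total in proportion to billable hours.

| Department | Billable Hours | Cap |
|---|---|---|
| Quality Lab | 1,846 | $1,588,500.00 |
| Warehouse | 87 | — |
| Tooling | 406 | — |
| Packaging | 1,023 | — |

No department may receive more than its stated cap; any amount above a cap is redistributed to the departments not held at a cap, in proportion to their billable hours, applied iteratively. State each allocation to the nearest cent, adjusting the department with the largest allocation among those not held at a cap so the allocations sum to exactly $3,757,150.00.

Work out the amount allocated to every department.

Quality Lab: $1,588,500.00; Warehouse: $124,454.19; Tooling: $580,786.21; Packaging: $1,463,409.60

Sum of billable hours: 3,362.
Proportional shares (ignoring caps): Quality Lab 2,062,968.1440; Warehouse 97,225.4759; Tooling 453,718.8876; Packaging 1,143,237.4926.
Capped: Quality Lab ($1,588,500.00); balance $2,168,650.00 reallocated over remaining billable hours 1,516.
Shares after redistribution: Warehouse 124,454.1887 → $124,454.19; Tooling 580,786.2137 → $580,786.21; Packaging 1,463,409.5976 → $1,463,409.60.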